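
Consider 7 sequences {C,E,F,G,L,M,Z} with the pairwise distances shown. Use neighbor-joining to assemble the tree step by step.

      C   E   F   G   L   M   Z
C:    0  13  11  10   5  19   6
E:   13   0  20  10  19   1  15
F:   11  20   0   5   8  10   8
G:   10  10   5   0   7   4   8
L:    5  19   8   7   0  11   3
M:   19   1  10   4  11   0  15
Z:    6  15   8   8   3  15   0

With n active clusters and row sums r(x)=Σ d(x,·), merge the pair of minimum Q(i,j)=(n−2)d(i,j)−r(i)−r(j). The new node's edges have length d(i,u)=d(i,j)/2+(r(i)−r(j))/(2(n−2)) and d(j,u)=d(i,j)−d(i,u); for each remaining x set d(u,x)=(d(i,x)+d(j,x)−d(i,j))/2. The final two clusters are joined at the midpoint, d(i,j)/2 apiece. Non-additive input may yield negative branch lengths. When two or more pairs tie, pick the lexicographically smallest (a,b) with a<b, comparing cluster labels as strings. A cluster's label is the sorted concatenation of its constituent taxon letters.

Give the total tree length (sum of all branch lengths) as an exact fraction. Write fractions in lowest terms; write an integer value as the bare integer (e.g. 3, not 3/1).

24

iteration 1: select E,M (d=1, Q=-133); attach at lengths (23/10, -13/10); label the merged cluster EM
  updated: d(C,EM)=31/2, d(EM,F)=29/2, d(EM,G)=13/2, d(EM,L)=29/2, d(EM,Z)=29/2
iteration 2: select EM,G (d=13/2, Q=-76); attach at lengths (55/8, -3/8); label the merged cluster EGM
  updated: d(C,EGM)=19/2, d(EGM,F)=13/2, d(EGM,L)=15/2, d(EGM,Z)=8
iteration 3: select EGM,F (d=13/2, Q=-91/2); attach at lengths (35/12, 43/12); label the merged cluster EFGM
  updated: d(C,EFGM)=7, d(EFGM,L)=9/2, d(EFGM,Z)=19/4
iteration 4: select C,L (d=5, Q=-41/2); attach at lengths (31/8, 9/8); label the merged cluster CL
  updated: d(CL,EFGM)=13/4, d(CL,Z)=2
iteration 5: select CL,EFGM (d=13/4, Q=-10); attach at lengths (1/4, 3); label the merged cluster CEFGLM
  updated: d(CEFGLM,Z)=7/4
iteration 6: select CEFGLM,Z (d=7/4); attach at lengths (7/8, 7/8); label the merged cluster CEFGLMZ
final tree: (((C:31/8,L:9/8):1/4,(((E:23/10,M:-13/10):55/8,G:-3/8):35/12,F:43/12):3):7/8,Z:7/8)
total length: 24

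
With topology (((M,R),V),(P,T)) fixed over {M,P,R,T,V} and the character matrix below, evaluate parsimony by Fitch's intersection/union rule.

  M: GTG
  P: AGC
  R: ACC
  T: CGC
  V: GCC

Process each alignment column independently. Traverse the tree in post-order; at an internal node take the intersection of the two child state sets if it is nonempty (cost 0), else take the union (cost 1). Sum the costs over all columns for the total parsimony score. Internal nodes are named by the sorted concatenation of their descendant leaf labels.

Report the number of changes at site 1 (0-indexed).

site 0, node MR: M={G} ∪ R={A} → {A,G} (+1)
site 0, node MRV: MR={A,G} ∩ V={G} → {G} (+0)
site 0, node PT: P={A} ∪ T={C} → {A,C} (+1)
site 0, node MPRTV: MRV={G} ∪ PT={A,C} → {A,C,G} (+1)
site 1, node MR: M={T} ∪ R={C} → {C,T} (+1)
site 1, node MRV: MR={C,T} ∩ V={C} → {C} (+0)
site 1, node PT: P={G} ∩ T={G} → {G} (+0)
site 1, node MPRTV: MRV={C} ∪ PT={G} → {C,G} (+1)
site 2, node MR: M={G} ∪ R={C} → {C,G} (+1)
site 2, node MRV: MR={C,G} ∩ V={C} → {C} (+0)
site 2, node PT: P={C} ∩ T={C} → {C} (+0)
site 2, node MPRTV: MRV={C} ∩ PT={C} → {C} (+0)
per-site changes: [3, 2, 1]; total = 6

2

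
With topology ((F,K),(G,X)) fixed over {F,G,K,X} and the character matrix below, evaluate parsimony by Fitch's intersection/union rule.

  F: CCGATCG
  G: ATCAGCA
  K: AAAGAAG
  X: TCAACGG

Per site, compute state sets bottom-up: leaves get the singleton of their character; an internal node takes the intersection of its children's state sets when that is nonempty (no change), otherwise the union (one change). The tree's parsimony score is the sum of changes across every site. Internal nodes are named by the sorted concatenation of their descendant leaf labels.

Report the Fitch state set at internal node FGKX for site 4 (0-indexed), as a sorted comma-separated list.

A,C,G,T

[col 0] FK: children F:{C}, K:{A} ∪→ {A,C}; cost 1
[col 0] GX: children G:{A}, X:{T} ∪→ {A,T}; cost 1
[col 0] FGKX: children FK:{A,C}, GX:{A,T} ∩→ {A}; cost 0
[col 1] FK: children F:{C}, K:{A} ∪→ {A,C}; cost 1
[col 1] GX: children G:{T}, X:{C} ∪→ {C,T}; cost 1
[col 1] FGKX: children FK:{A,C}, GX:{C,T} ∩→ {C}; cost 0
[col 2] FK: children F:{G}, K:{A} ∪→ {A,G}; cost 1
[col 2] GX: children G:{C}, X:{A} ∪→ {A,C}; cost 1
[col 2] FGKX: children FK:{A,G}, GX:{A,C} ∩→ {A}; cost 0
[col 3] FK: children F:{A}, K:{G} ∪→ {A,G}; cost 1
[col 3] GX: children G:{A}, X:{A} ∩→ {A}; cost 0
[col 3] FGKX: children FK:{A,G}, GX:{A} ∩→ {A}; cost 0
[col 4] FK: children F:{T}, K:{A} ∪→ {A,T}; cost 1
[col 4] GX: children G:{G}, X:{C} ∪→ {C,G}; cost 1
[col 4] FGKX: children FK:{A,T}, GX:{C,G} ∪→ {A,C,G,T}; cost 1
[col 5] FK: children F:{C}, K:{A} ∪→ {A,C}; cost 1
[col 5] GX: children G:{C}, X:{G} ∪→ {C,G}; cost 1
[col 5] FGKX: children FK:{A,C}, GX:{C,G} ∩→ {C}; cost 0
[col 6] FK: children F:{G}, K:{G} ∩→ {G}; cost 0
[col 6] GX: children G:{A}, X:{G} ∪→ {A,G}; cost 1
[col 6] FGKX: children FK:{G}, GX:{A,G} ∩→ {G}; cost 0
per-site changes: [2, 2, 2, 1, 3, 2, 1]; total = 13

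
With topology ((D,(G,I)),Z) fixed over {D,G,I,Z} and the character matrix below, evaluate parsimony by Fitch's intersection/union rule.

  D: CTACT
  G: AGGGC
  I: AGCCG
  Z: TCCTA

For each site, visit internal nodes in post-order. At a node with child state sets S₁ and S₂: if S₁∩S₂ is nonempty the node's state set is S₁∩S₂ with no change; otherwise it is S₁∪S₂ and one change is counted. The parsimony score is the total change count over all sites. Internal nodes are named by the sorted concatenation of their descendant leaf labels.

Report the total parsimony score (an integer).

11

[col 0] GI: children G:{A}, I:{A} ∩→ {A}; cost 0
[col 0] DGI: children D:{C}, GI:{A} ∪→ {A,C}; cost 1
[col 0] DGIZ: children DGI:{A,C}, Z:{T} ∪→ {A,C,T}; cost 1
[col 1] GI: children G:{G}, I:{G} ∩→ {G}; cost 0
[col 1] DGI: children D:{T}, GI:{G} ∪→ {G,T}; cost 1
[col 1] DGIZ: children DGI:{G,T}, Z:{C} ∪→ {C,G,T}; cost 1
[col 2] GI: children G:{G}, I:{C} ∪→ {C,G}; cost 1
[col 2] DGI: children D:{A}, GI:{C,G} ∪→ {A,C,G}; cost 1
[col 2] DGIZ: children DGI:{A,C,G}, Z:{C} ∩→ {C}; cost 0
[col 3] GI: children G:{G}, I:{C} ∪→ {C,G}; cost 1
[col 3] DGI: children D:{C}, GI:{C,G} ∩→ {C}; cost 0
[col 3] DGIZ: children DGI:{C}, Z:{T} ∪→ {C,T}; cost 1
[col 4] GI: children G:{C}, I:{G} ∪→ {C,G}; cost 1
[col 4] DGI: children D:{T}, GI:{C,G} ∪→ {C,G,T}; cost 1
[col 4] DGIZ: children DGI:{C,G,T}, Z:{A} ∪→ {A,C,G,T}; cost 1
per-site changes: [2, 2, 2, 2, 3]; total = 11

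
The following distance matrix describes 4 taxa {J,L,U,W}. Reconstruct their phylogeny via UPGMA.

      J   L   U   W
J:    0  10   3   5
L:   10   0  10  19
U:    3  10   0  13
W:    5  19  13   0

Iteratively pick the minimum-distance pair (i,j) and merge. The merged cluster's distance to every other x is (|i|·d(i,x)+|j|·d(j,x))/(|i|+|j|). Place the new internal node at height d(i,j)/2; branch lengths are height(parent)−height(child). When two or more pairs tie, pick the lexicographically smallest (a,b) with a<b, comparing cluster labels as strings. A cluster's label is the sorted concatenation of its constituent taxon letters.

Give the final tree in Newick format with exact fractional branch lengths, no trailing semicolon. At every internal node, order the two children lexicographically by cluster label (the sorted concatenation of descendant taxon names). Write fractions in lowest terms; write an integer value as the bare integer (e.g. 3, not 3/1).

(((J:3/2,U:3/2):3,W:9/2):2,L:13/2)

step 1: merge (J,U) at d=3; branch lengths J→3/2, U→3/2; new cluster JU
  updated: d(JU,L)=10, d(JU,W)=9
step 2: merge (JU,W) at d=9; branch lengths JU→3, W→9/2; new cluster JUW
  updated: d(JUW,L)=13
step 3: merge (JUW,L) at d=13; branch lengths JUW→2, L→13/2; new cluster JLUW
final tree: (((J:3/2,U:3/2):3,W:9/2):2,L:13/2)
total length: 19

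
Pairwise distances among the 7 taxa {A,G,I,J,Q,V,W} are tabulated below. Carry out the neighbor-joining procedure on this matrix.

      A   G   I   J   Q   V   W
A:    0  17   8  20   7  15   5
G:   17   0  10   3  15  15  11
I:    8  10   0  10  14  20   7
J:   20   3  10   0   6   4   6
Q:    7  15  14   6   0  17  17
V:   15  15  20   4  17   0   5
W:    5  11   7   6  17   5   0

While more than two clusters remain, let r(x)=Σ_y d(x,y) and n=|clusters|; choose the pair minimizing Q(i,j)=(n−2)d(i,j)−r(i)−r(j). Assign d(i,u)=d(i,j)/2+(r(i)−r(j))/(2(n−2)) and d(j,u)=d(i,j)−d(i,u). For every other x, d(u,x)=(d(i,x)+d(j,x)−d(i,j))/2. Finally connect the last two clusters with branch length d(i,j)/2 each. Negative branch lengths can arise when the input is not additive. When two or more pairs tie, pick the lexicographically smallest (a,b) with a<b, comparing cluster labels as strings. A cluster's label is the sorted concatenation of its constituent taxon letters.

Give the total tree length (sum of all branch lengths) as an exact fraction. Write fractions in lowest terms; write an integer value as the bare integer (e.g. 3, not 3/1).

step 1: merge (A,Q) at d=7, Q=-113; branch lengths A→31/10, Q→39/10; new cluster AQ
  updated: d(AQ,G)=25/2, d(AQ,I)=15/2, d(AQ,J)=19/2, d(AQ,V)=25/2, d(AQ,W)=15/2
step 2: merge (AQ,I) at d=15/2, Q=-74; branch lengths AQ→25/8, I→35/8; new cluster AIQ
  updated: d(AIQ,G)=15/2, d(AIQ,J)=6, d(AIQ,V)=25/2, d(AIQ,W)=7/2
step 3: merge (V,W) at d=5, Q=-47; branch lengths V→13/3, W→2/3; new cluster VW
  updated: d(AIQ,VW)=11/2, d(G,VW)=21/2, d(J,VW)=5/2
step 4: merge (AIQ,VW) at d=11/2, Q=-53/2; branch lengths AIQ→23/8, VW→21/8; new cluster AIQVW
  updated: d(AIQVW,G)=25/4, d(AIQVW,J)=3/2
step 5: merge (AIQVW,G) at d=25/4, Q=-43/4; branch lengths AIQVW→19/8, G→31/8; new cluster AGIQVW
  updated: d(AGIQVW,J)=-7/8
step 6: merge (AGIQVW,J) at d=-7/8; branch lengths AGIQVW→-7/16, J→-7/16; new cluster AGIJQVW
final tree: (((((A:31/10,Q:39/10):25/8,I:35/8):23/8,(V:13/3,W:2/3):21/8):19/8,G:31/8):-7/16,J:-7/16)
total length: 243/8

243/8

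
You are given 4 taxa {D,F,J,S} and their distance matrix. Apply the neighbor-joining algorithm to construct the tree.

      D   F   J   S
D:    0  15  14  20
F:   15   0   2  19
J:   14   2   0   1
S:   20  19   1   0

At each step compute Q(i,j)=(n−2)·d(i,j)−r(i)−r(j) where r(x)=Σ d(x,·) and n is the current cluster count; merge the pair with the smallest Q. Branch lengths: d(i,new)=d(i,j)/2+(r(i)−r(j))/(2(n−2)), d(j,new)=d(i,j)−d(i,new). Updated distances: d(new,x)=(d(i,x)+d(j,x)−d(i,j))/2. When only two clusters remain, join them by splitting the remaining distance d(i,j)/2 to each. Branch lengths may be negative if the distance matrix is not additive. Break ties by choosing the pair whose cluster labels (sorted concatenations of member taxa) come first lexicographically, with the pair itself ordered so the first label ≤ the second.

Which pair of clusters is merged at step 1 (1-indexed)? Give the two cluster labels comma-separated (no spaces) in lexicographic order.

iteration 1: select D,F (d=15, Q=-55); attach at lengths (43/4, 17/4); label the merged cluster DF
  updated: d(DF,J)=1/2, d(DF,S)=12
iteration 2: select DF,J (d=1/2, Q=-27/2); attach at lengths (23/4, -21/4); label the merged cluster DFJ
  updated: d(DFJ,S)=25/4
iteration 3: select DFJ,S (d=25/4); attach at lengths (25/8, 25/8); label the merged cluster DFJS
final tree: (((D:43/4,F:17/4):23/4,J:-21/4):25/8,S:25/8)
total length: 87/4

D,F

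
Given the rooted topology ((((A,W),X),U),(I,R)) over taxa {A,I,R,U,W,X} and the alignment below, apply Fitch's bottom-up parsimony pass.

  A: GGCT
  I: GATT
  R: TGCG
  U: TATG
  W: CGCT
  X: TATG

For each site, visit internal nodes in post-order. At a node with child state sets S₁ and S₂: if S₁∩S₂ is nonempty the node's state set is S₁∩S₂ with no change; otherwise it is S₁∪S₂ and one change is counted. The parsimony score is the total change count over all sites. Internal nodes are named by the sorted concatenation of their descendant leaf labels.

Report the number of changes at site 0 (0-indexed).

[col 0] AW: children A:{G}, W:{C} ∪→ {C,G}; cost 1
[col 0] AWX: children AW:{C,G}, X:{T} ∪→ {C,G,T}; cost 1
[col 0] AUWX: children AWX:{C,G,T}, U:{T} ∩→ {T}; cost 0
[col 0] IR: children I:{G}, R:{T} ∪→ {G,T}; cost 1
[col 0] AIRUWX: children AUWX:{T}, IR:{G,T} ∩→ {T}; cost 0
[col 1] AW: children A:{G}, W:{G} ∩→ {G}; cost 0
[col 1] AWX: children AW:{G}, X:{A} ∪→ {A,G}; cost 1
[col 1] AUWX: children AWX:{A,G}, U:{A} ∩→ {A}; cost 0
[col 1] IR: children I:{A}, R:{G} ∪→ {A,G}; cost 1
[col 1] AIRUWX: children AUWX:{A}, IR:{A,G} ∩→ {A}; cost 0
[col 2] AW: children A:{C}, W:{C} ∩→ {C}; cost 0
[col 2] AWX: children AW:{C}, X:{T} ∪→ {C,T}; cost 1
[col 2] AUWX: children AWX:{C,T}, U:{T} ∩→ {T}; cost 0
[col 2] IR: children I:{T}, R:{C} ∪→ {C,T}; cost 1
[col 2] AIRUWX: children AUWX:{T}, IR:{C,T} ∩→ {T}; cost 0
[col 3] AW: children A:{T}, W:{T} ∩→ {T}; cost 0
[col 3] AWX: children AW:{T}, X:{G} ∪→ {G,T}; cost 1
[col 3] AUWX: children AWX:{G,T}, U:{G} ∩→ {G}; cost 0
[col 3] IR: children I:{T}, R:{G} ∪→ {G,T}; cost 1
[col 3] AIRUWX: children AUWX:{G}, IR:{G,T} ∩→ {G}; cost 0
per-site changes: [3, 2, 2, 2]; total = 9

3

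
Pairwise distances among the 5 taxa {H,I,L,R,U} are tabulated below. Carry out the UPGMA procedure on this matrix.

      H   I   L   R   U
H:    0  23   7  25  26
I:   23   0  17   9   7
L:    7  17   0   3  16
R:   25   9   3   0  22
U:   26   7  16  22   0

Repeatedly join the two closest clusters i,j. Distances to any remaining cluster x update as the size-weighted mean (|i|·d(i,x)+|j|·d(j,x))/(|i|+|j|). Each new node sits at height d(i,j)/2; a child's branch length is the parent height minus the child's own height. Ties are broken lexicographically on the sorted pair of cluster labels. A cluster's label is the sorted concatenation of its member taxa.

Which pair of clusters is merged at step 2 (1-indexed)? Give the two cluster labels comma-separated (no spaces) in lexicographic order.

1. join L+R (d=3) ⇒ LR; edges |L|=3/2, |R|=3/2
  updated: d(H,LR)=16, d(I,LR)=13, d(LR,U)=19
2. join I+U (d=7) ⇒ IU; edges |I|=7/2, |U|=7/2
  updated: d(H,IU)=49/2, d(IU,LR)=16
3. join H+LR (d=16) ⇒ HLR; edges |H|=8, |LR|=13/2
  updated: d(HLR,IU)=113/6
4. join HLR+IU (d=113/6) ⇒ HILRU; edges |HLR|=17/12, |IU|=71/12
final tree: ((H:8,(L:3/2,R:3/2):13/2):17/12,(I:7/2,U:7/2):71/12)
total length: 191/6

I,U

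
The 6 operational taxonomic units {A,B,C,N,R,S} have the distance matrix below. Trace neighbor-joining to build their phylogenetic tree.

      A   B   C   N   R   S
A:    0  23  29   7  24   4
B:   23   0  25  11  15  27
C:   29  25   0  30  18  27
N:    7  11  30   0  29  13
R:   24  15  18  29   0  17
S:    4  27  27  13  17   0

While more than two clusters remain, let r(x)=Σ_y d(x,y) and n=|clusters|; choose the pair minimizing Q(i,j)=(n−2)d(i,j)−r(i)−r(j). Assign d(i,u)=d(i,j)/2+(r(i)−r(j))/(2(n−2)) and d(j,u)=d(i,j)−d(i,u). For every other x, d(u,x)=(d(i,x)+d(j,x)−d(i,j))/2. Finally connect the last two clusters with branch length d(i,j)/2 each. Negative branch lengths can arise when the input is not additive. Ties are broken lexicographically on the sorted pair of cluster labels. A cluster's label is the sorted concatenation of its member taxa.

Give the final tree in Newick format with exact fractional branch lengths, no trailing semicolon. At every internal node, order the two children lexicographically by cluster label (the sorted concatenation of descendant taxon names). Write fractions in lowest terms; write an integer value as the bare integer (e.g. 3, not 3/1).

1. join C+R (d=18, Q=-160) ⇒ CR; edges |C|=49/4, |R|=23/4
  updated: d(A,CR)=35/2, d(B,CR)=11, d(CR,N)=41/2, d(CR,S)=13
2. join B+CR (d=11, Q=-101) ⇒ BCR; edges |B|=43/6, |CR|=23/6
  updated: d(A,BCR)=59/4, d(BCR,N)=41/4, d(BCR,S)=29/2
3. join A+S (d=4, Q=-197/4) ⇒ AS; edges |A|=9/16, |S|=55/16
  updated: d(AS,BCR)=101/8, d(AS,N)=8
4. join AS+BCR (d=101/8, Q=-247/8) ⇒ ABCRS; edges |AS|=83/16, |BCR|=119/16
  updated: d(ABCRS,N)=45/16
5. join ABCRS+N (d=45/16) ⇒ ABCNRS; edges |ABCRS|=45/32, |N|=45/32
final tree: (((A:9/16,S:55/16):83/16,(B:43/6,(C:49/4,R:23/4):23/6):119/16):45/32,N:45/32)
total length: 775/16

(((A:9/16,S:55/16):83/16,(B:43/6,(C:49/4,R:23/4):23/6):119/16):45/32,N:45/32)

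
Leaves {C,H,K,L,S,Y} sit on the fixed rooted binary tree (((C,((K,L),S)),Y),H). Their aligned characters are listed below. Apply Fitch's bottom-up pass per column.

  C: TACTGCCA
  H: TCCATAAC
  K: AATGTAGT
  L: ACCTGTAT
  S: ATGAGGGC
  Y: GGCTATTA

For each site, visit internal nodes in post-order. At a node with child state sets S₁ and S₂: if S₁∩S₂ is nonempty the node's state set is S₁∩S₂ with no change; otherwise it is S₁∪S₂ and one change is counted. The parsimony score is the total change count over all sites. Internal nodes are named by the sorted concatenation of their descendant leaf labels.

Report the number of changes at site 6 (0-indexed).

[col 0] KL: children K:{A}, L:{A} ∩→ {A}; cost 0
[col 0] KLS: children KL:{A}, S:{A} ∩→ {A}; cost 0
[col 0] CKLS: children C:{T}, KLS:{A} ∪→ {A,T}; cost 1
[col 0] CKLSY: children CKLS:{A,T}, Y:{G} ∪→ {A,G,T}; cost 1
[col 0] CHKLSY: children CKLSY:{A,G,T}, H:{T} ∩→ {T}; cost 0
[col 1] KL: children K:{A}, L:{C} ∪→ {A,C}; cost 1
[col 1] KLS: children KL:{A,C}, S:{T} ∪→ {A,C,T}; cost 1
[col 1] CKLS: children C:{A}, KLS:{A,C,T} ∩→ {A}; cost 0
[col 1] CKLSY: children CKLS:{A}, Y:{G} ∪→ {A,G}; cost 1
[col 1] CHKLSY: children CKLSY:{A,G}, H:{C} ∪→ {A,C,G}; cost 1
[col 2] KL: children K:{T}, L:{C} ∪→ {C,T}; cost 1
[col 2] KLS: children KL:{C,T}, S:{G} ∪→ {C,G,T}; cost 1
[col 2] CKLS: children C:{C}, KLS:{C,G,T} ∩→ {C}; cost 0
[col 2] CKLSY: children CKLS:{C}, Y:{C} ∩→ {C}; cost 0
[col 2] CHKLSY: children CKLSY:{C}, H:{C} ∩→ {C}; cost 0
[col 3] KL: children K:{G}, L:{T} ∪→ {G,T}; cost 1
[col 3] KLS: children KL:{G,T}, S:{A} ∪→ {A,G,T}; cost 1
[col 3] CKLS: children C:{T}, KLS:{A,G,T} ∩→ {T}; cost 0
[col 3] CKLSY: children CKLS:{T}, Y:{T} ∩→ {T}; cost 0
[col 3] CHKLSY: children CKLSY:{T}, H:{A} ∪→ {A,T}; cost 1
[col 4] KL: children K:{T}, L:{G} ∪→ {G,T}; cost 1
[col 4] KLS: children KL:{G,T}, S:{G} ∩→ {G}; cost 0
[col 4] CKLS: children C:{G}, KLS:{G} ∩→ {G}; cost 0
[col 4] CKLSY: children CKLS:{G}, Y:{A} ∪→ {A,G}; cost 1
[col 4] CHKLSY: children CKLSY:{A,G}, H:{T} ∪→ {A,G,T}; cost 1
[col 5] KL: children K:{A}, L:{T} ∪→ {A,T}; cost 1
[col 5] KLS: children KL:{A,T}, S:{G} ∪→ {A,G,T}; cost 1
[col 5] CKLS: children C:{C}, KLS:{A,G,T} ∪→ {A,C,G,T}; cost 1
[col 5] CKLSY: children CKLS:{A,C,G,T}, Y:{T} ∩→ {T}; cost 0
[col 5] CHKLSY: children CKLSY:{T}, H:{A} ∪→ {A,T}; cost 1
[col 6] KL: children K:{G}, L:{A} ∪→ {A,G}; cost 1
[col 6] KLS: children KL:{A,G}, S:{G} ∩→ {G}; cost 0
[col 6] CKLS: children C:{C}, KLS:{G} ∪→ {C,G}; cost 1
[col 6] CKLSY: children CKLS:{C,G}, Y:{T} ∪→ {C,G,T}; cost 1
[col 6] CHKLSY: children CKLSY:{C,G,T}, H:{A} ∪→ {A,C,G,T}; cost 1
[col 7] KL: children K:{T}, L:{T} ∩→ {T}; cost 0
[col 7] KLS: children KL:{T}, S:{C} ∪→ {C,T}; cost 1
[col 7] CKLS: children C:{A}, KLS:{C,T} ∪→ {A,C,T}; cost 1
[col 7] CKLSY: children CKLS:{A,C,T}, Y:{A} ∩→ {A}; cost 0
[col 7] CHKLSY: children CKLSY:{A}, H:{C} ∪→ {A,C}; cost 1
per-site changes: [2, 4, 2, 3, 3, 4, 4, 3]; total = 25

4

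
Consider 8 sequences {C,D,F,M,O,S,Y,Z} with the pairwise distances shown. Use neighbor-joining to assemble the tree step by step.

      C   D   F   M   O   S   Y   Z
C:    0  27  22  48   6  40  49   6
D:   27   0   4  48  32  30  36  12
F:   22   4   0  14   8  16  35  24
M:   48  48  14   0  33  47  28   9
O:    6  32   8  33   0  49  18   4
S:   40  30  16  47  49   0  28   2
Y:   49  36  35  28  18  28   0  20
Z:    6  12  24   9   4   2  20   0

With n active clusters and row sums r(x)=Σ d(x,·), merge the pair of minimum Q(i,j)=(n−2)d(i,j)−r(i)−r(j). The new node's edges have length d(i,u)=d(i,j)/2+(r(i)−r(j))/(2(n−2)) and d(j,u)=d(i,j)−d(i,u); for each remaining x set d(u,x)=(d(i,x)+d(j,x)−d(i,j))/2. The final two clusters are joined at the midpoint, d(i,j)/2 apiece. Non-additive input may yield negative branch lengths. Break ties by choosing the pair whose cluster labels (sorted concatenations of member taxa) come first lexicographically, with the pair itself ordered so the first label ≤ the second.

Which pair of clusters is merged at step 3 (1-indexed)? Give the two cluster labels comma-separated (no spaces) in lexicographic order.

S,Z

step 1: merge (C,O) at d=6, Q=-312; branch lengths C→7, O→-1; new cluster CO
  updated: d(CO,D)=53/2, d(CO,F)=12, d(CO,M)=75/2, d(CO,S)=83/2, d(CO,Y)=61/2, d(CO,Z)=2
step 2: merge (D,F) at d=4, Q=-483/2; branch lengths D→143/20, F→-63/20; new cluster DF
  updated: d(CO,DF)=69/4, d(DF,M)=29, d(DF,S)=21, d(DF,Y)=67/2, d(DF,Z)=16
step 3: merge (S,Z) at d=2, Q=-361/2; branch lengths S→197/16, Z→-165/16; new cluster SZ
  updated: d(CO,SZ)=83/4, d(DF,SZ)=35/2, d(M,SZ)=27, d(SZ,Y)=23
step 4: merge (M,Y) at d=28, Q=-305/2; branch lengths M→181/12, Y→155/12; new cluster MY
  updated: d(CO,MY)=20, d(DF,MY)=69/4, d(MY,SZ)=11
step 5: merge (CO,DF) at d=69/4, Q=-151/2; branch lengths CO→81/8, DF→57/8; new cluster CDFO
  updated: d(CDFO,MY)=10, d(CDFO,SZ)=21/2
step 6: merge (CDFO,MY) at d=10, Q=-63/2; branch lengths CDFO→19/4, MY→21/4; new cluster CDFMOY
  updated: d(CDFMOY,SZ)=23/4
step 7: merge (CDFMOY,SZ) at d=23/4; branch lengths CDFMOY→23/8, SZ→23/8; new cluster CDFMOSYZ
final tree: ((((C:7,O:-1):81/8,(D:143/20,F:-63/20):57/8):19/4,(M:181/12,Y:155/12):21/4):23/8,(S:197/16,Z:-165/16):23/8)
total length: 73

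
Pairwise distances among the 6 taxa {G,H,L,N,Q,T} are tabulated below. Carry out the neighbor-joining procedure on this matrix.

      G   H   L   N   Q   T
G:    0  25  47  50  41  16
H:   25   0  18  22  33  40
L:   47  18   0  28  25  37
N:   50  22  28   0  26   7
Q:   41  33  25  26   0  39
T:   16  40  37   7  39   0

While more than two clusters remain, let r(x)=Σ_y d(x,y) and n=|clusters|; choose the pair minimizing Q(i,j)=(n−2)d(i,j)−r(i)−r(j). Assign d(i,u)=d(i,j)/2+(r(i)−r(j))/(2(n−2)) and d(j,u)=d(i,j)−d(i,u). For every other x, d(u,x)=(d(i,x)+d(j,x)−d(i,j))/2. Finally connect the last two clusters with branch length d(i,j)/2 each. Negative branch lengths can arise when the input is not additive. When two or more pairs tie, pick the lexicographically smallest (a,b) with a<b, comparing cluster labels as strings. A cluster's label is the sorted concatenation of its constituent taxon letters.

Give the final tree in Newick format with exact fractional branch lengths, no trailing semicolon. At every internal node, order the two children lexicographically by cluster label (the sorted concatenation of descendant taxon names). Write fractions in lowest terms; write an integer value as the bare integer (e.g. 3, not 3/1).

((((G:13,T:3):205/16,N:123/16):53/16,(H:31/4,L:41/4):73/16):247/32,Q:247/32)

step 1: merge (G,T) at d=16, Q=-254; branch lengths G→13, T→3; new cluster GT
  updated: d(GT,H)=49/2, d(GT,L)=34, d(GT,N)=41/2, d(GT,Q)=32
step 2: merge (H,L) at d=18, Q=-297/2; branch lengths H→31/4, L→41/4; new cluster HL
  updated: d(GT,HL)=81/4, d(HL,N)=16, d(HL,Q)=20
step 3: merge (GT,N) at d=41/2, Q=-377/4; branch lengths GT→205/16, N→123/16; new cluster GNT
  updated: d(GNT,HL)=63/8, d(GNT,Q)=75/4
step 4: merge (GNT,HL) at d=63/8, Q=-373/8; branch lengths GNT→53/16, HL→73/16; new cluster GHLNT
  updated: d(GHLNT,Q)=247/16
step 5: merge (GHLNT,Q) at d=247/16; branch lengths GHLNT→247/32, Q→247/32; new cluster GHLNQT
final tree: ((((G:13,T:3):205/16,N:123/16):53/16,(H:31/4,L:41/4):73/16):247/32,Q:247/32)
total length: 1245/16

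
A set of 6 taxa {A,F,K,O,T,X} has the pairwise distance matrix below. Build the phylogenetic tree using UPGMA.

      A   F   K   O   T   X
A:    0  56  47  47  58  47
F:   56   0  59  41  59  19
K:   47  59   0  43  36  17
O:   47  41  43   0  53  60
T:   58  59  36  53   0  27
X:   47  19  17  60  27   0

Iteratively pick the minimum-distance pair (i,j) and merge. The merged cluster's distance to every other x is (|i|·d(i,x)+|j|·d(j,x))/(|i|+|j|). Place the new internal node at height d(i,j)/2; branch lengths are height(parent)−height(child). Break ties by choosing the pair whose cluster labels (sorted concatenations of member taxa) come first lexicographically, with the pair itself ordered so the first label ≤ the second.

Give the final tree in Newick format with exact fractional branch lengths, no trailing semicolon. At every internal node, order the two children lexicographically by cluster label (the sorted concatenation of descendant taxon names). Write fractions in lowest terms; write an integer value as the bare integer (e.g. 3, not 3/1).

iteration 1: select K,X (d=17); attach at lengths (17/2, 17/2); label the merged cluster KX
  updated: d(A,KX)=47, d(F,KX)=39, d(KX,O)=103/2, d(KX,T)=63/2
iteration 2: select KX,T (d=63/2); attach at lengths (29/4, 63/4); label the merged cluster KTX
  updated: d(A,KTX)=152/3, d(F,KTX)=137/3, d(KTX,O)=52
iteration 3: select F,O (d=41); attach at lengths (41/2, 41/2); label the merged cluster FO
  updated: d(A,FO)=103/2, d(FO,KTX)=293/6
iteration 4: select FO,KTX (d=293/6); attach at lengths (47/12, 26/3); label the merged cluster FKOTX
  updated: d(A,FKOTX)=51
iteration 5: select A,FKOTX (d=51); attach at lengths (51/2, 13/12); label the merged cluster AFKOTX
final tree: (A:51/2,((F:41/2,O:41/2):47/12,((K:17/2,X:17/2):29/4,T:63/4):26/3):13/12)
total length: 721/6

(A:51/2,((F:41/2,O:41/2):47/12,((K:17/2,X:17/2):29/4,T:63/4):26/3):13/12)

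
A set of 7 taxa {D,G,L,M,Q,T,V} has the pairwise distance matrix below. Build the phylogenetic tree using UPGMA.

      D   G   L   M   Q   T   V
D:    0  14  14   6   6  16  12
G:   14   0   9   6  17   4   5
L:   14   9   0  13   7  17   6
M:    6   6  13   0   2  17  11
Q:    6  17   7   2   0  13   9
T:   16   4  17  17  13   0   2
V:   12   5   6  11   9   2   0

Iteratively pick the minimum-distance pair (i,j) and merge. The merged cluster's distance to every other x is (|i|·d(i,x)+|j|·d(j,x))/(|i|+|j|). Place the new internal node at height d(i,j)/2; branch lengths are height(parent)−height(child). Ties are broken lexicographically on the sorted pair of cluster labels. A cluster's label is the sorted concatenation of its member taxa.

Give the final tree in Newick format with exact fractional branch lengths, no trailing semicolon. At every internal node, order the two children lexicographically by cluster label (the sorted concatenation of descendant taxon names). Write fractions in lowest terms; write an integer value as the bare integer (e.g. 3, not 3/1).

step 1: merge (M,Q) at d=2; branch lengths M→1, Q→1; new cluster MQ
  updated: d(D,MQ)=6, d(G,MQ)=23/2, d(L,MQ)=10, d(MQ,T)=15, d(MQ,V)=10
step 2: merge (T,V) at d=2; branch lengths T→1, V→1; new cluster TV
  updated: d(D,TV)=14, d(G,TV)=9/2, d(L,TV)=23/2, d(MQ,TV)=25/2
step 3: merge (G,TV) at d=9/2; branch lengths G→9/4, TV→5/4; new cluster GTV
  updated: d(D,GTV)=14, d(GTV,L)=32/3, d(GTV,MQ)=73/6
step 4: merge (D,MQ) at d=6; branch lengths D→3, MQ→2; new cluster DMQ
  updated: d(DMQ,GTV)=115/9, d(DMQ,L)=34/3
step 5: merge (GTV,L) at d=32/3; branch lengths GTV→37/12, L→16/3; new cluster GLTV
  updated: d(DMQ,GLTV)=149/12
step 6: merge (DMQ,GLTV) at d=149/12; branch lengths DMQ→77/24, GLTV→7/8; new cluster DGLMQTV
final tree: ((D:3,(M:1,Q:1):2):77/24,((G:9/4,(T:1,V:1):5/4):37/12,L:16/3):7/8)
total length: 25

((D:3,(M:1,Q:1):2):77/24,((G:9/4,(T:1,V:1):5/4):37/12,L:16/3):7/8)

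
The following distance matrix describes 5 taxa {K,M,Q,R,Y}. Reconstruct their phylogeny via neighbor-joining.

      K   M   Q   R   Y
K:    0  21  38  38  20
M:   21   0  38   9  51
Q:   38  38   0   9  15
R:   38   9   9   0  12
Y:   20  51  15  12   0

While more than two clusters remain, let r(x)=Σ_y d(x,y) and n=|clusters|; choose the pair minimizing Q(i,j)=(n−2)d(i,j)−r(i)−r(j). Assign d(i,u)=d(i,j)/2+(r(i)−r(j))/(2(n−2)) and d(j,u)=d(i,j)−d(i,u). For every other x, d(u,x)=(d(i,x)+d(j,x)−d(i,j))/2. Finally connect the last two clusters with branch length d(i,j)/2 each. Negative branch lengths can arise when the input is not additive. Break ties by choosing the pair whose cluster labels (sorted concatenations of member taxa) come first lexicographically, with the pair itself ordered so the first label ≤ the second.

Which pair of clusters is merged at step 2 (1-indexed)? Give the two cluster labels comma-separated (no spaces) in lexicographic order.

KM,R

iteration 1: select K,M (d=21, Q=-173); attach at lengths (61/6, 65/6); label the merged cluster KM
  updated: d(KM,Q)=55/2, d(KM,R)=13, d(KM,Y)=25
iteration 2: select KM,R (d=13, Q=-147/2); attach at lengths (115/8, -11/8); label the merged cluster KMR
  updated: d(KMR,Q)=47/4, d(KMR,Y)=12
iteration 3: select KMR,Q (d=47/4, Q=-155/4); attach at lengths (35/8, 59/8); label the merged cluster KMQR
  updated: d(KMQR,Y)=61/8
iteration 4: select KMQR,Y (d=61/8); attach at lengths (61/16, 61/16); label the merged cluster KMQRY
final tree: ((((K:61/6,M:65/6):115/8,R:-11/8):35/8,Q:59/8):61/16,Y:61/16)
total length: 427/8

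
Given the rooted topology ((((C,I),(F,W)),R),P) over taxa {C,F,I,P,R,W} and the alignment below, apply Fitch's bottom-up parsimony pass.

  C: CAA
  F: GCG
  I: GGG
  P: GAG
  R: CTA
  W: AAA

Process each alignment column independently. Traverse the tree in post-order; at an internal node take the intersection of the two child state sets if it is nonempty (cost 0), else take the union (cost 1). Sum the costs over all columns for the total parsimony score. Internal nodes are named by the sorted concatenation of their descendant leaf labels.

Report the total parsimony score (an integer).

[col 0] CI: children C:{C}, I:{G} ∪→ {C,G}; cost 1
[col 0] FW: children F:{G}, W:{A} ∪→ {A,G}; cost 1
[col 0] CFIW: children CI:{C,G}, FW:{A,G} ∩→ {G}; cost 0
[col 0] CFIRW: children CFIW:{G}, R:{C} ∪→ {C,G}; cost 1
[col 0] CFIPRW: children CFIRW:{C,G}, P:{G} ∩→ {G}; cost 0
[col 1] CI: children C:{A}, I:{G} ∪→ {A,G}; cost 1
[col 1] FW: children F:{C}, W:{A} ∪→ {A,C}; cost 1
[col 1] CFIW: children CI:{A,G}, FW:{A,C} ∩→ {A}; cost 0
[col 1] CFIRW: children CFIW:{A}, R:{T} ∪→ {A,T}; cost 1
[col 1] CFIPRW: children CFIRW:{A,T}, P:{A} ∩→ {A}; cost 0
[col 2] CI: children C:{A}, I:{G} ∪→ {A,G}; cost 1
[col 2] FW: children F:{G}, W:{A} ∪→ {A,G}; cost 1
[col 2] CFIW: children CI:{A,G}, FW:{A,G} ∩→ {A,G}; cost 0
[col 2] CFIRW: children CFIW:{A,G}, R:{A} ∩→ {A}; cost 0
[col 2] CFIPRW: children CFIRW:{A}, P:{G} ∪→ {A,G}; cost 1
per-site changes: [3, 3, 3]; total = 9

9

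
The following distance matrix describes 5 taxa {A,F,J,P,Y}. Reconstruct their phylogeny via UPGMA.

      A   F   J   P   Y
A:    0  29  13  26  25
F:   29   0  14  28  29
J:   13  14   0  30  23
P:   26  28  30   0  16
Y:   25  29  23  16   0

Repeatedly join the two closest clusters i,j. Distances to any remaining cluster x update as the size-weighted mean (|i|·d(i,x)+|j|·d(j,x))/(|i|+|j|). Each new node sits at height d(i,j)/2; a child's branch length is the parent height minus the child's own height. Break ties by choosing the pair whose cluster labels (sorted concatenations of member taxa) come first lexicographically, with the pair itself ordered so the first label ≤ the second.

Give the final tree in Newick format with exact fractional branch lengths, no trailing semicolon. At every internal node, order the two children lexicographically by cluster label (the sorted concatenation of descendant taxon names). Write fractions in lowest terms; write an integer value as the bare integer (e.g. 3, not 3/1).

(((A:13/2,J:13/2):17/4,F:43/4):8/3,(P:8,Y:8):65/12)

step 1: merge (A,J) at d=13; branch lengths A→13/2, J→13/2; new cluster AJ
  updated: d(AJ,F)=43/2, d(AJ,P)=28, d(AJ,Y)=24
step 2: merge (P,Y) at d=16; branch lengths P→8, Y→8; new cluster PY
  updated: d(AJ,PY)=26, d(F,PY)=57/2
step 3: merge (AJ,F) at d=43/2; branch lengths AJ→17/4, F→43/4; new cluster AFJ
  updated: d(AFJ,PY)=161/6
step 4: merge (AFJ,PY) at d=161/6; branch lengths AFJ→8/3, PY→65/12; new cluster AFJPY
final tree: (((A:13/2,J:13/2):17/4,F:43/4):8/3,(P:8,Y:8):65/12)
total length: 625/12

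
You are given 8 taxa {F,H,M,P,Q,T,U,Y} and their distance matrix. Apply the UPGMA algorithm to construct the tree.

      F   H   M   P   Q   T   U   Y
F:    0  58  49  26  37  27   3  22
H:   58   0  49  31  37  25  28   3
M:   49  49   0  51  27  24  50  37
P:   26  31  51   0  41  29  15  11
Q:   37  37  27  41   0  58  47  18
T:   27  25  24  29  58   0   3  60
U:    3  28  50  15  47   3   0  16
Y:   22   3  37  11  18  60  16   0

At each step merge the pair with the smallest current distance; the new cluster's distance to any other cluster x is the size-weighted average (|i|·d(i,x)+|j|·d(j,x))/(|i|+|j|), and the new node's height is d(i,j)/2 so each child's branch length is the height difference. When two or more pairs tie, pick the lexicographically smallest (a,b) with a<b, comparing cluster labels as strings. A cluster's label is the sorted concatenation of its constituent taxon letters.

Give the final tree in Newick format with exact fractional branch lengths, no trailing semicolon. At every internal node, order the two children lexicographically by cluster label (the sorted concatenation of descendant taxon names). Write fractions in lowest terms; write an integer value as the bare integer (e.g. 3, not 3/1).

((((F:3/2,U:3/2):6,T:15/2):8,((H:3/2,Y:3/2):9,P:21/2):5):21/4,(M:27/2,Q:27/2):29/4)

step 1: merge (F,U) at d=3; branch lengths F→3/2, U→3/2; new cluster FU
  updated: d(FU,H)=43, d(FU,M)=99/2, d(FU,P)=41/2, d(FU,Q)=42, d(FU,T)=15, d(FU,Y)=19
step 2: merge (H,Y) at d=3; branch lengths H→3/2, Y→3/2; new cluster HY
  updated: d(FU,HY)=31, d(HY,M)=43, d(HY,P)=21, d(HY,Q)=55/2, d(HY,T)=85/2
step 3: merge (FU,T) at d=15; branch lengths FU→6, T→15/2; new cluster FTU
  updated: d(FTU,HY)=209/6, d(FTU,M)=41, d(FTU,P)=70/3, d(FTU,Q)=142/3
step 4: merge (HY,P) at d=21; branch lengths HY→9, P→21/2; new cluster HPY
  updated: d(FTU,HPY)=31, d(HPY,M)=137/3, d(HPY,Q)=32
step 5: merge (M,Q) at d=27; branch lengths M→27/2, Q→27/2; new cluster MQ
  updated: d(FTU,MQ)=265/6, d(HPY,MQ)=233/6
step 6: merge (FTU,HPY) at d=31; branch lengths FTU→8, HPY→5; new cluster FHPTUY
  updated: d(FHPTUY,MQ)=83/2
step 7: merge (FHPTUY,MQ) at d=83/2; branch lengths FHPTUY→21/4, MQ→29/4; new cluster FHMPQTUY
final tree: ((((F:3/2,U:3/2):6,T:15/2):8,((H:3/2,Y:3/2):9,P:21/2):5):21/4,(M:27/2,Q:27/2):29/4)
total length: 183/2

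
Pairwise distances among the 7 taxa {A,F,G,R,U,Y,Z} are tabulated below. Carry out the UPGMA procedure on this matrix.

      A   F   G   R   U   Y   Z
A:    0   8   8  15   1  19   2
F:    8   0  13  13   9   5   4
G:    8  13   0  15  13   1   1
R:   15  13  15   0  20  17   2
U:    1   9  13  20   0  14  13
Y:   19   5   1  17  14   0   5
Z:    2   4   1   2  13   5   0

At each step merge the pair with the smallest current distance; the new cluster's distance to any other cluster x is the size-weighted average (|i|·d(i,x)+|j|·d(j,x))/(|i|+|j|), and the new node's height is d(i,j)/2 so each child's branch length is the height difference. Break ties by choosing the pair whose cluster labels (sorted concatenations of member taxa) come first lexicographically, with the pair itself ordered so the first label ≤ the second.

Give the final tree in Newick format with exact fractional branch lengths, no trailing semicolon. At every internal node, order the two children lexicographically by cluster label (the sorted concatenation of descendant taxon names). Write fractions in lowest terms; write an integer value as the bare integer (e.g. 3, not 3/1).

iteration 1: select A,U (d=1); attach at lengths (1/2, 1/2); label the merged cluster AU
  updated: d(AU,F)=17/2, d(AU,G)=21/2, d(AU,R)=35/2, d(AU,Y)=33/2, d(AU,Z)=15/2
iteration 2: select G,Y (d=1); attach at lengths (1/2, 1/2); label the merged cluster GY
  updated: d(AU,GY)=27/2, d(F,GY)=9, d(GY,R)=16, d(GY,Z)=3
iteration 3: select R,Z (d=2); attach at lengths (1, 1); label the merged cluster RZ
  updated: d(AU,RZ)=25/2, d(F,RZ)=17/2, d(GY,RZ)=19/2
iteration 4: select AU,F (d=17/2); attach at lengths (15/4, 17/4); label the merged cluster AFU
  updated: d(AFU,GY)=12, d(AFU,RZ)=67/6
iteration 5: select GY,RZ (d=19/2); attach at lengths (17/4, 15/4); label the merged cluster GRYZ
  updated: d(AFU,GRYZ)=139/12
iteration 6: select AFU,GRYZ (d=139/12); attach at lengths (37/24, 25/24); label the merged cluster AFGRUYZ
final tree: (((A:1/2,U:1/2):15/4,F:17/4):37/24,((G:1/2,Y:1/2):17/4,(R:1,Z:1):15/4):25/24)
total length: 271/12

(((A:1/2,U:1/2):15/4,F:17/4):37/24,((G:1/2,Y:1/2):17/4,(R:1,Z:1):15/4):25/24)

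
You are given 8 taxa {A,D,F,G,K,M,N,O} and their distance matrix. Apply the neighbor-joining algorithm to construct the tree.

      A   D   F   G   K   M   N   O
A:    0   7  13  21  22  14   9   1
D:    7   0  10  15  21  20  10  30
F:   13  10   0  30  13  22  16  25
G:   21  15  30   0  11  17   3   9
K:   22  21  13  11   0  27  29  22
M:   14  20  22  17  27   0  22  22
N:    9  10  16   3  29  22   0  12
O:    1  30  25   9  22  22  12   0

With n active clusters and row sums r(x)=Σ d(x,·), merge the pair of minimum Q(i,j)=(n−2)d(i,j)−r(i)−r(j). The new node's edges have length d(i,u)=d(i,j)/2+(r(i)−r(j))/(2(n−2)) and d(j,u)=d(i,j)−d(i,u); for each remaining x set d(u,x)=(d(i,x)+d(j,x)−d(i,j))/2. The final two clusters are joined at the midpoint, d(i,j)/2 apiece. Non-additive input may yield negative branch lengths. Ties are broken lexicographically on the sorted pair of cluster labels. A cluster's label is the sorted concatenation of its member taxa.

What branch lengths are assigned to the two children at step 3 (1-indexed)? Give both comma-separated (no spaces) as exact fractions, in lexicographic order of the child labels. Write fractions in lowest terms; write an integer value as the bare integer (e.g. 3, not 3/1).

step 1: merge (A,O) at d=1, Q=-202; branch lengths A→-7/3, O→10/3; new cluster AO
  updated: d(AO,D)=18, d(AO,F)=37/2, d(AO,G)=29/2, d(AO,K)=43/2, d(AO,M)=35/2, d(AO,N)=10
step 2: merge (F,K) at d=13, Q=-167; branch lengths F→26/5, K→39/5; new cluster FK
  updated: d(AO,FK)=27/2, d(D,FK)=9, d(FK,G)=14, d(FK,M)=18, d(FK,N)=16
step 3: merge (G,N) at d=3, Q=-225/2; branch lengths G→29/16, N→19/16; new cluster GN
  updated: d(AO,GN)=43/4, d(D,GN)=11, d(FK,GN)=27/2, d(GN,M)=18
step 4: merge (D,FK) at d=9, Q=-85; branch lengths D→31/6, FK→23/6; new cluster DFK
  updated: d(AO,DFK)=45/4, d(DFK,GN)=31/4, d(DFK,M)=29/2
step 5: merge (AO,GN) at d=43/4, Q=-109/2; branch lengths AO→49/8, GN→37/8; new cluster AGNO
  updated: d(AGNO,DFK)=33/8, d(AGNO,M)=99/8
step 6: merge (AGNO,DFK) at d=33/8, Q=-31; branch lengths AGNO→1, DFK→25/8; new cluster ADFGKNO
  updated: d(ADFGKNO,M)=91/8
step 7: merge (ADFGKNO,M) at d=91/8; branch lengths ADFGKNO→91/16, M→91/16; new cluster ADFGKMNO
final tree: ((((A:-7/3,O:10/3):49/8,(G:29/16,N:19/16):37/8):1,(D:31/6,(F:26/5,K:39/5):23/6):25/8):91/16,M:91/16)
total length: 209/4

29/16,19/16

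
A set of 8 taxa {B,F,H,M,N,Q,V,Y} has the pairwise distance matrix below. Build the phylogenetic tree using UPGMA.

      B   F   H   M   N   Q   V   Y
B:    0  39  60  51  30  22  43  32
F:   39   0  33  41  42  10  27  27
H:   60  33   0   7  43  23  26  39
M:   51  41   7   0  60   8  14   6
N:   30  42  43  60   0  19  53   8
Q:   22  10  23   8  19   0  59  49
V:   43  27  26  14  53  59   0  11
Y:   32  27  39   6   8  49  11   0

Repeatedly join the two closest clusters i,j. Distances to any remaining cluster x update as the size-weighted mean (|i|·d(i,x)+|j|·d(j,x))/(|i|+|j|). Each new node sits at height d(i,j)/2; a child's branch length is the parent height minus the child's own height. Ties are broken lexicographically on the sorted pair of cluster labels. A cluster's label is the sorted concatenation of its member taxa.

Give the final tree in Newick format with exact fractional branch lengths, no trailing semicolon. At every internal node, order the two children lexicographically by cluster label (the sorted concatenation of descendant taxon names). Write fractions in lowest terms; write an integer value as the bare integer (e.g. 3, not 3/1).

iteration 1: select M,Y (d=6); attach at lengths (3, 3); label the merged cluster MY
  updated: d(B,MY)=83/2, d(F,MY)=34, d(H,MY)=23, d(MY,N)=34, d(MY,Q)=57/2, d(MY,V)=25/2
iteration 2: select F,Q (d=10); attach at lengths (5, 5); label the merged cluster FQ
  updated: d(B,FQ)=61/2, d(FQ,H)=28, d(FQ,MY)=125/4, d(FQ,N)=61/2, d(FQ,V)=43
iteration 3: select MY,V (d=25/2); attach at lengths (13/4, 25/4); label the merged cluster MVY
  updated: d(B,MVY)=42, d(FQ,MVY)=211/6, d(H,MVY)=24, d(MVY,N)=121/3
iteration 4: select H,MVY (d=24); attach at lengths (12, 23/4); label the merged cluster HMVY
  updated: d(B,HMVY)=93/2, d(FQ,HMVY)=267/8, d(HMVY,N)=41
iteration 5: select B,N (d=30); attach at lengths (15, 15); label the merged cluster BN
  updated: d(BN,FQ)=61/2, d(BN,HMVY)=175/4
iteration 6: select BN,FQ (d=61/2); attach at lengths (1/4, 41/4); label the merged cluster BFNQ
  updated: d(BFNQ,HMVY)=617/16
iteration 7: select BFNQ,HMVY (d=617/16); attach at lengths (129/32, 233/32); label the merged cluster BFHMNQVY
final tree: (((B:15,N:15):1/4,(F:5,Q:5):41/4):129/32,(H:12,((M:3,Y:3):13/4,V:25/4):23/4):233/32)
total length: 1521/16

(((B:15,N:15):1/4,(F:5,Q:5):41/4):129/32,(H:12,((M:3,Y:3):13/4,V:25/4):23/4):233/32)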